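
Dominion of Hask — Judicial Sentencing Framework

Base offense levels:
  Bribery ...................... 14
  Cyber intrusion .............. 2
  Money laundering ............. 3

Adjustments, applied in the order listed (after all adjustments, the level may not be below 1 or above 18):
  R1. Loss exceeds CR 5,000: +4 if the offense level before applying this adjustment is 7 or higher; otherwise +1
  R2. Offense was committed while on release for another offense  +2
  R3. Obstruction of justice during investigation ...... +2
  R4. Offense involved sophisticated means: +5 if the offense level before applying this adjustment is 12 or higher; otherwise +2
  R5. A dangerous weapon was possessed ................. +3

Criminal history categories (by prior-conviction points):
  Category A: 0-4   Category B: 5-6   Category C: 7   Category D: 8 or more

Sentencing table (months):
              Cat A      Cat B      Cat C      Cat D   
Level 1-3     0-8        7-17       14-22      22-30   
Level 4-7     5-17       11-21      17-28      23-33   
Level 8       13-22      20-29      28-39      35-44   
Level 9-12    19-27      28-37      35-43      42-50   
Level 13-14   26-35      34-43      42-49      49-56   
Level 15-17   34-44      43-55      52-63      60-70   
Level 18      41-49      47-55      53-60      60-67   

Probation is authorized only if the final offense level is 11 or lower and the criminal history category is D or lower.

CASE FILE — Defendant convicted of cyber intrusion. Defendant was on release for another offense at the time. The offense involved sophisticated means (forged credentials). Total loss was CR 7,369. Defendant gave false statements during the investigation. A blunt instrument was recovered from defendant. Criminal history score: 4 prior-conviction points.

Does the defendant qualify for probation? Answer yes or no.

Base offense level for cyber intrusion: 2.
R1 applies (level before this adjustment is 2 < 7, so +1): 2 + 1 = 3.
R2 applies: 3 + 2 = 5.
R3 applies: 5 + 2 = 7.
R4 applies (level before this adjustment is 7 < 12, so +2): 7 + 2 = 9.
R5 applies: 9 + 3 = 12.
Final offense level: 12.
Criminal history: 4 prior points → Category A (0-4).
Level 12 falls in the 9-12 band.
Grid: Level 9-12 × Category A = 19-27 months.
Probation check: level 12 > 11 and category A ≤ D → not eligible.

No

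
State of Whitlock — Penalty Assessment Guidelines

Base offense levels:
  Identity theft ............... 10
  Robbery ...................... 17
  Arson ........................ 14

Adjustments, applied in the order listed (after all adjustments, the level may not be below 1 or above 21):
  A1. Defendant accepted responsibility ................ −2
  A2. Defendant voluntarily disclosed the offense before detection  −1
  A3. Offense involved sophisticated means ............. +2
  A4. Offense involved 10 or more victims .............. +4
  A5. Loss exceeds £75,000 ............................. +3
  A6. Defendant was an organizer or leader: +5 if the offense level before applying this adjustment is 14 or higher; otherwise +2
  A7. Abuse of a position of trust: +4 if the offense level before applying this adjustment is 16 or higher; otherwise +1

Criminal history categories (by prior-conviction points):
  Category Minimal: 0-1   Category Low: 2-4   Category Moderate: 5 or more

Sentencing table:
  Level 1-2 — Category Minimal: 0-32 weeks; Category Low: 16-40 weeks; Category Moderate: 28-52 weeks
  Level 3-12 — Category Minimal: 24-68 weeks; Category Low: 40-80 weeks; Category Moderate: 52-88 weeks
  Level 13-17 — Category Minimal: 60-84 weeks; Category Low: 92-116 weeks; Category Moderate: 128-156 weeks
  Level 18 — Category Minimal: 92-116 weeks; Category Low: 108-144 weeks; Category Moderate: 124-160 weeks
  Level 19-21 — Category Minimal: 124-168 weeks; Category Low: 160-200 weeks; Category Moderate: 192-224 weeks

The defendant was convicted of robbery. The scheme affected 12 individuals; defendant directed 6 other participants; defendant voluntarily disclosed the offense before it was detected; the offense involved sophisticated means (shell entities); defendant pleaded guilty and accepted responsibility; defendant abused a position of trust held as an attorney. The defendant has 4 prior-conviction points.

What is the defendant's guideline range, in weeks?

160-200 weeks

Base offense level for robbery: 17.
A1 applies: 17 − 2 = 15.
A2 applies: 15 − 1 = 14.
A3 applies: 14 + 2 = 16.
A4 applies: 16 + 4 = 20.
A5 does not apply.
A6 applies (level before this adjustment is 20 ≥ 14, so +5): 20 + 5 = 25.
A7 applies (level before this adjustment is 25 ≥ 16, so +4): 25 + 4 = 29.
Level 29 exceeds the maximum of 21; capped at 21.
Final offense level: 21.
Criminal history: 4 prior points → Category Low (2-4).
Level 21 falls in the 19-21 band.
Grid: Level 19-21 × Category Low = 160-200 weeks.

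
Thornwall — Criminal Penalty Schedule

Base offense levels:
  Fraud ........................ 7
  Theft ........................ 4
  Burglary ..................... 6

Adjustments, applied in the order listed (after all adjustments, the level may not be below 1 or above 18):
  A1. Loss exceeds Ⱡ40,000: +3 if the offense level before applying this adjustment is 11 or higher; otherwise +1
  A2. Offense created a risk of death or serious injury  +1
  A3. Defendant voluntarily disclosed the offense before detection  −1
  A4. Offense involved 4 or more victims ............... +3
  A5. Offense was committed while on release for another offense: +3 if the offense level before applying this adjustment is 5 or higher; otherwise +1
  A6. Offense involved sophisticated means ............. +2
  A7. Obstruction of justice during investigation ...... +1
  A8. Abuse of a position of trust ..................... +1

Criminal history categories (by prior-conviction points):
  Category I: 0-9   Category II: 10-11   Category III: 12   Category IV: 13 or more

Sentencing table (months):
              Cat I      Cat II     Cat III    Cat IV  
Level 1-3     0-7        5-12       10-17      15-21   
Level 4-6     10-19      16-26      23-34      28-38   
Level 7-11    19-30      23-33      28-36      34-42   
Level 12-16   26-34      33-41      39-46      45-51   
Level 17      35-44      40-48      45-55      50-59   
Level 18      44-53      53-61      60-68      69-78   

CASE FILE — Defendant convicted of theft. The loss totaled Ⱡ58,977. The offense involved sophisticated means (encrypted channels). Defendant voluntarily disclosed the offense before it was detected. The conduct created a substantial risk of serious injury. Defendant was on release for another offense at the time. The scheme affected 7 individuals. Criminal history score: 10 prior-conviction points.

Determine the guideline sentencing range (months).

Base offense level for theft: 4.
A1 applies (level before this adjustment is 4 < 11, so +1): 4 + 1 = 5.
A2 applies: 5 + 1 = 6.
A3 applies: 6 − 1 = 5.
A4 applies: 5 + 3 = 8.
A5 applies (level before this adjustment is 8 ≥ 5, so +3): 8 + 3 = 11.
A6 applies: 11 + 2 = 13.
A8 does not apply.
Final offense level: 13.
Criminal history: 10 prior points → Category II (10-11).
Level 13 falls in the 12-16 band.
Grid: Level 12-16 × Category II = 33-41 months.

33-41 months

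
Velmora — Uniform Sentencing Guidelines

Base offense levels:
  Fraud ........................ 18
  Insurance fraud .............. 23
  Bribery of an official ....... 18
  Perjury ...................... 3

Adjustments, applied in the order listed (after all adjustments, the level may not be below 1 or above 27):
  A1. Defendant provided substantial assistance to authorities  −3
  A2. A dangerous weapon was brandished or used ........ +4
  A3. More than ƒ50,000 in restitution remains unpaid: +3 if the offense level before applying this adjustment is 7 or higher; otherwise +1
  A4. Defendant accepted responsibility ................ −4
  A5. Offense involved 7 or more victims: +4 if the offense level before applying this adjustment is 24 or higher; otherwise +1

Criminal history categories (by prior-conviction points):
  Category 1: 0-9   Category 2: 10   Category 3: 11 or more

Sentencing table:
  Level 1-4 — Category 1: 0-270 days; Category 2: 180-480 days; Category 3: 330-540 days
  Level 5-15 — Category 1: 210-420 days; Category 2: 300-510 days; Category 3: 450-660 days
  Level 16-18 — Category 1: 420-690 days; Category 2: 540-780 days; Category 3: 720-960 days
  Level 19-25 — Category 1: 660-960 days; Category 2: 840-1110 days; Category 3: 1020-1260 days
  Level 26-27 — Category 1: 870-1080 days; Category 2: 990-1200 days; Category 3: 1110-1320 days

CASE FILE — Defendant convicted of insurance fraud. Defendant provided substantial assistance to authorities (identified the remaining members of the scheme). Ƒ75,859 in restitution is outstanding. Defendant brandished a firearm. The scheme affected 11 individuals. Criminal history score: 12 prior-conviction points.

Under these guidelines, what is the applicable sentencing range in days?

1110-1320 days

Base offense level for insurance fraud: 23.
A1 applies: 23 − 3 = 20.
A2 applies: 20 + 4 = 24.
A3 applies (level before this adjustment is 24 ≥ 7, so +3): 24 + 3 = 27.
A4 does not apply.
A5 applies (level before this adjustment is 27 ≥ 24, so +4): 27 + 4 = 31.
Level 31 exceeds the maximum of 27; capped at 27.
Final offense level: 27.
Criminal history: 12 prior points → Category 3 (11+).
Level 27 falls in the 26-27 band.
Grid: Level 26-27 × Category 3 = 1110-1320 days.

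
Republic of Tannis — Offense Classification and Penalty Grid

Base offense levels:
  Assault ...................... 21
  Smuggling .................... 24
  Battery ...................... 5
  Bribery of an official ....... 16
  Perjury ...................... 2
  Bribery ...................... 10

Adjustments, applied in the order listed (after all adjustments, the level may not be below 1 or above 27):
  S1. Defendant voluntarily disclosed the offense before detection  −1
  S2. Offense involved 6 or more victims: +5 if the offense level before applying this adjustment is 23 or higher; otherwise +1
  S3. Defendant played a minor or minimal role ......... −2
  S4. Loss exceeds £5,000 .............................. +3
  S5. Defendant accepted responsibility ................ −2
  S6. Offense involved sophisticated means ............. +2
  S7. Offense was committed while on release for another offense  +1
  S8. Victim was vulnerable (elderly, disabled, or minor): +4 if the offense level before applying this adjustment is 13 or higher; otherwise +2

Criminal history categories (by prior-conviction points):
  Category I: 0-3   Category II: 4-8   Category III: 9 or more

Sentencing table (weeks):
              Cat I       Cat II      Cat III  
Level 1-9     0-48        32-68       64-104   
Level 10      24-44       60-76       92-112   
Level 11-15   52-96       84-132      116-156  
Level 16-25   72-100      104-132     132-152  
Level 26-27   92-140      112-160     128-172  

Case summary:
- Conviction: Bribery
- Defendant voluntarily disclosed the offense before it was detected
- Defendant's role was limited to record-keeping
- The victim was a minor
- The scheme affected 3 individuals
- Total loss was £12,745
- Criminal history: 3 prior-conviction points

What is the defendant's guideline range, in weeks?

52-96 weeks

Base offense level for bribery: 10.
S1 applies: 10 − 1 = 9.
S3 applies: 9 − 2 = 7.
S4 applies: 7 + 3 = 10.
S5 does not apply.
S6 does not apply.
S7 does not apply.
S8 applies (level before this adjustment is 10 < 13, so +2): 10 + 2 = 12.
Final offense level: 12.
Criminal history: 3 prior points → Category I (0-3).
Level 12 falls in the 11-15 band.
Grid: Level 11-15 × Category I = 52-96 weeks.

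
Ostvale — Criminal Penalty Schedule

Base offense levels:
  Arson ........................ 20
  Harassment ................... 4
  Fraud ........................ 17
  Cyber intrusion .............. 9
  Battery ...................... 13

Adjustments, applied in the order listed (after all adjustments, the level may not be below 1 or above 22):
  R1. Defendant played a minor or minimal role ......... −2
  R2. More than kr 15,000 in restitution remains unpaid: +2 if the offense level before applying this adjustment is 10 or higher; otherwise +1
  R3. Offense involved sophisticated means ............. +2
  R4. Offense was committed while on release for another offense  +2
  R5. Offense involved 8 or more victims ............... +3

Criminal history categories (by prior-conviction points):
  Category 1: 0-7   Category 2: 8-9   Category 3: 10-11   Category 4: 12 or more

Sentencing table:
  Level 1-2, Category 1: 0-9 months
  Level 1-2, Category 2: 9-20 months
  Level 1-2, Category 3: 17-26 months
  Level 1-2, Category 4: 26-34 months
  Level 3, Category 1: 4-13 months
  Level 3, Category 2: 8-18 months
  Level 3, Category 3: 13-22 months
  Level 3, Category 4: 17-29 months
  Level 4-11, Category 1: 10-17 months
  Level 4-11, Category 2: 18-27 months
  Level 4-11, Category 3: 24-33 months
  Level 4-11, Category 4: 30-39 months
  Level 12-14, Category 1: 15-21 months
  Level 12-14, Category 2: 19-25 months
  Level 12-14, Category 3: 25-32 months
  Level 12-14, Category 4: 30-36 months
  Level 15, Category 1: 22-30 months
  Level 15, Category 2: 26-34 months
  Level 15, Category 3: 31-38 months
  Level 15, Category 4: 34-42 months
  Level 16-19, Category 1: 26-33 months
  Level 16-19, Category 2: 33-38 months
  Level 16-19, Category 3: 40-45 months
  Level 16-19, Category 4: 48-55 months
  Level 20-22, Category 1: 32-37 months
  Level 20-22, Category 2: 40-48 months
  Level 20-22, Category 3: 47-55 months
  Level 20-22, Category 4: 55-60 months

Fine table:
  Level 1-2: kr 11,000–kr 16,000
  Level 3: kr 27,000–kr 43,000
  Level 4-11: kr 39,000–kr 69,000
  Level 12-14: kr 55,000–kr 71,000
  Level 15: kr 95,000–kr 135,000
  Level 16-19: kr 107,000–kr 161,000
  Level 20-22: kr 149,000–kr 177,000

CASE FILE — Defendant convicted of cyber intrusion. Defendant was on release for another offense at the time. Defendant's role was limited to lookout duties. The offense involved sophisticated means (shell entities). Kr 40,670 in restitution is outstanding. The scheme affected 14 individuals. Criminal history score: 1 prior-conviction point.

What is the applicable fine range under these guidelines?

kr 95,000–kr 135,000

Base offense level for cyber intrusion: 9.
R1 applies: 9 − 2 = 7.
R2 applies (level before this adjustment is 7 < 10, so +1): 7 + 1 = 8.
R3 applies: 8 + 2 = 10.
R4 applies: 10 + 2 = 12.
R5 applies: 12 + 3 = 15.
Final offense level: 15.
Level 15 falls in the 15 band.
Fine table: Level 15 → kr 95,000–kr 135,000.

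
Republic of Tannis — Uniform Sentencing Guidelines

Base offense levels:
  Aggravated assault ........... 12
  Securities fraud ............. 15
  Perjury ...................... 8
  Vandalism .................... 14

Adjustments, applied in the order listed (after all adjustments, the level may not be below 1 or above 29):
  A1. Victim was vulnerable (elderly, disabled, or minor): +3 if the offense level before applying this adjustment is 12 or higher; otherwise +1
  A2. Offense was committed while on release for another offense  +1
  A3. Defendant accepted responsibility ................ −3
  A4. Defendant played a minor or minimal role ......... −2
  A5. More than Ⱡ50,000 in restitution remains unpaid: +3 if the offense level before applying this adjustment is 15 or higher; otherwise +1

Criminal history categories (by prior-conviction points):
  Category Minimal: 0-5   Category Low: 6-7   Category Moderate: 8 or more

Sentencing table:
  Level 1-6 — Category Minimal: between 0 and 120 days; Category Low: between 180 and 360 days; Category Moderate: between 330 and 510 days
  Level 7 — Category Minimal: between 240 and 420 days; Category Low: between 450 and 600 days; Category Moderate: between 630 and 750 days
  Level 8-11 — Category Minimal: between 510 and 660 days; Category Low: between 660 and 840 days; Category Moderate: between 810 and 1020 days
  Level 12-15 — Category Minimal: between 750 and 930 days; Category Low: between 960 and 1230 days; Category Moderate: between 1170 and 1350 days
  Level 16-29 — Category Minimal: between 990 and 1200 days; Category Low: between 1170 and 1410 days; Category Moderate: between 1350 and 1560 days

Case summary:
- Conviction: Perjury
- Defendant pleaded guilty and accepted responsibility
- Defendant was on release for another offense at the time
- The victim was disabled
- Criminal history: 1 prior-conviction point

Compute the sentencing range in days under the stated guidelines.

240-420 days

Base offense level for perjury: 8.
A1 applies (level before this adjustment is 8 < 12, so +1): 8 + 1 = 9.
A2 applies: 9 + 1 = 10.
A3 applies: 10 − 3 = 7.
A5 does not apply.
Final offense level: 7.
Criminal history: 1 prior point → Category Minimal (0-5).
Level 7 falls in the 7 band.
Grid: Level 7 × Category Minimal = 240-420 days.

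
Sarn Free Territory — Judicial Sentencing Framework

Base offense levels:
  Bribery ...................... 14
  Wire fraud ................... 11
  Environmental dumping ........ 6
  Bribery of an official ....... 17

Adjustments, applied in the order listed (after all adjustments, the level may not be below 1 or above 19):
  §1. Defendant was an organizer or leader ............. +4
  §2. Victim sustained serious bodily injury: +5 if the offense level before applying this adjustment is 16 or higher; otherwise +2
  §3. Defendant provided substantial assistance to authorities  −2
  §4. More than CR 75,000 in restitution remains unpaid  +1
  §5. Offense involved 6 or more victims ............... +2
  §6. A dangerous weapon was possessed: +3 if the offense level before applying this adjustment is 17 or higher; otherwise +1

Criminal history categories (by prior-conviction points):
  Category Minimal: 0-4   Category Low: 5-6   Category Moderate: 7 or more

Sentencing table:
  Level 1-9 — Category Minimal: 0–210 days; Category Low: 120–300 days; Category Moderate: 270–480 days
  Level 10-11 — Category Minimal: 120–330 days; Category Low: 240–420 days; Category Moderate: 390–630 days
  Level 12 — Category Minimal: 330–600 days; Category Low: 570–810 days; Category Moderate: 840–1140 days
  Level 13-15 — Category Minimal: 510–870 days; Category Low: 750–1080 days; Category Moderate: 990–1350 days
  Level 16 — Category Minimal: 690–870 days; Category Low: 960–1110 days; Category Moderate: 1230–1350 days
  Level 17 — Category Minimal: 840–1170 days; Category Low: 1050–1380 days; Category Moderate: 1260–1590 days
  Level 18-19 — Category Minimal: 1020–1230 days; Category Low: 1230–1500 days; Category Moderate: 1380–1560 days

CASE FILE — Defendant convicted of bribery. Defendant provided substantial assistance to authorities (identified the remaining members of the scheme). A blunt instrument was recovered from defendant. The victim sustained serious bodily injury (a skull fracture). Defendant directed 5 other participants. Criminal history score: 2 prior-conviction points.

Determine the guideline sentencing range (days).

Base offense level for bribery: 14.
§1 applies: 14 + 4 = 18.
§2 applies (level before this adjustment is 18 ≥ 16, so +5): 18 + 5 = 23.
§3 applies: 23 − 2 = 21.
§4 does not apply.
§6 applies (level before this adjustment is 21 ≥ 17, so +3): 21 + 3 = 24.
Level 24 exceeds the maximum of 19; capped at 19.
Final offense level: 19.
Criminal history: 2 prior points → Category Minimal (0-4).
Level 19 falls in the 18-19 band.
Grid: Level 18-19 × Category Minimal = 1020-1230 days.

1020-1230 days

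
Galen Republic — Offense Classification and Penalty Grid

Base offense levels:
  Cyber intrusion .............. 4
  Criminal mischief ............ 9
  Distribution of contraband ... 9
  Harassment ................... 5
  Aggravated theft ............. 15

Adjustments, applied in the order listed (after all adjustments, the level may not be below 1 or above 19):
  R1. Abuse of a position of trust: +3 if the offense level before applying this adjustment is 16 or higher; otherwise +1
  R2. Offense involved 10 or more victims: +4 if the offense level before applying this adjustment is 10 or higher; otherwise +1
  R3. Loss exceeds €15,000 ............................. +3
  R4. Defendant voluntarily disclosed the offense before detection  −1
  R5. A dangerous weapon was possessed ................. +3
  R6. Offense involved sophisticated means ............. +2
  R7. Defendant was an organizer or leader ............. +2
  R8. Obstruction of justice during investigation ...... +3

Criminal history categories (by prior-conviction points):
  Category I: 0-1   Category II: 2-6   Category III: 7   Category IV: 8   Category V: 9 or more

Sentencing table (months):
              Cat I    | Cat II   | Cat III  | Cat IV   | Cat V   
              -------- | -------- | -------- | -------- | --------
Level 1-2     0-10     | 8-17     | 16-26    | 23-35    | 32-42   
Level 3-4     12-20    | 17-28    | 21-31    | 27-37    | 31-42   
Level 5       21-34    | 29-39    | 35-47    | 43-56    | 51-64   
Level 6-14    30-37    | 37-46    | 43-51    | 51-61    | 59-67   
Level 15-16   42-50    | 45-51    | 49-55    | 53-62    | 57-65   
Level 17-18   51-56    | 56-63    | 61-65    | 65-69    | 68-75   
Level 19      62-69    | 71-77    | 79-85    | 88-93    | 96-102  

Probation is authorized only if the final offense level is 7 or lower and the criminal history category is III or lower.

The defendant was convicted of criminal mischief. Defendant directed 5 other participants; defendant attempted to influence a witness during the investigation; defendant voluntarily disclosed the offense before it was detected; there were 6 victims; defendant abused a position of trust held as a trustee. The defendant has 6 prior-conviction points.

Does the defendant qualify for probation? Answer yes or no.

No

Base offense level for criminal mischief: 9.
R1 applies (level before this adjustment is 9 < 16, so +1): 9 + 1 = 10.
R4 applies: 10 − 1 = 9.
R5 does not apply.
R6 does not apply.
R7 applies: 9 + 2 = 11.
R8 applies: 11 + 3 = 14.
Final offense level: 14.
Criminal history: 6 prior points → Category II (2-6).
Level 14 falls in the 6-14 band.
Grid: Level 6-14 × Category II = 37-46 months.
Probation check: level 14 > 7 and category II ≤ III → not eligible.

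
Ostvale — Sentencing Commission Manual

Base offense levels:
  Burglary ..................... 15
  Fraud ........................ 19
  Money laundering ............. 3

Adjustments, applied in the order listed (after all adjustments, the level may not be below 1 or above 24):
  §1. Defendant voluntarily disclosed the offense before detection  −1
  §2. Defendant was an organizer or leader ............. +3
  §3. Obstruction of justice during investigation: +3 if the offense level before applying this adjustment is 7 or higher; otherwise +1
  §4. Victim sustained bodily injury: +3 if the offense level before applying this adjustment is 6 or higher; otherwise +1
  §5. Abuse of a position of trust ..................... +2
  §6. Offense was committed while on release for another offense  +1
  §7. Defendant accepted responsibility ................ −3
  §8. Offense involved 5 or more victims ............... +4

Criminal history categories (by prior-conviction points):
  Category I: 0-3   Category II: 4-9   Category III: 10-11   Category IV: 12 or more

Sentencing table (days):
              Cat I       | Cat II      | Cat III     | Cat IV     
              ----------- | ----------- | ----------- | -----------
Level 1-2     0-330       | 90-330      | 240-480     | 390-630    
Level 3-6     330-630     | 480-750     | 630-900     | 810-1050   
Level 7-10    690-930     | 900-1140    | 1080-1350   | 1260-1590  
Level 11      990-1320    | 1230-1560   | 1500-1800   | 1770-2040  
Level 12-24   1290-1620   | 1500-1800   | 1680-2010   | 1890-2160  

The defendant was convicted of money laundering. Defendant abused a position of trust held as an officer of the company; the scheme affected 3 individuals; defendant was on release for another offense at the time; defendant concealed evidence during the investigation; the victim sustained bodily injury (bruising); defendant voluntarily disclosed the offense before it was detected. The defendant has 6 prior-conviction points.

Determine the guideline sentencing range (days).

900-1140 days

Base offense level for money laundering: 3.
§1 applies: 3 − 1 = 2.
§2 does not apply.
§3 applies (level before this adjustment is 2 < 7, so +1): 2 + 1 = 3.
§4 applies (level before this adjustment is 3 < 6, so +1): 3 + 1 = 4.
§5 applies: 4 + 2 = 6.
§6 applies: 6 + 1 = 7.
§7 does not apply.
Final offense level: 7.
Criminal history: 6 prior points → Category II (4-9).
Level 7 falls in the 7-10 band.
Grid: Level 7-10 × Category II = 900-1140 days.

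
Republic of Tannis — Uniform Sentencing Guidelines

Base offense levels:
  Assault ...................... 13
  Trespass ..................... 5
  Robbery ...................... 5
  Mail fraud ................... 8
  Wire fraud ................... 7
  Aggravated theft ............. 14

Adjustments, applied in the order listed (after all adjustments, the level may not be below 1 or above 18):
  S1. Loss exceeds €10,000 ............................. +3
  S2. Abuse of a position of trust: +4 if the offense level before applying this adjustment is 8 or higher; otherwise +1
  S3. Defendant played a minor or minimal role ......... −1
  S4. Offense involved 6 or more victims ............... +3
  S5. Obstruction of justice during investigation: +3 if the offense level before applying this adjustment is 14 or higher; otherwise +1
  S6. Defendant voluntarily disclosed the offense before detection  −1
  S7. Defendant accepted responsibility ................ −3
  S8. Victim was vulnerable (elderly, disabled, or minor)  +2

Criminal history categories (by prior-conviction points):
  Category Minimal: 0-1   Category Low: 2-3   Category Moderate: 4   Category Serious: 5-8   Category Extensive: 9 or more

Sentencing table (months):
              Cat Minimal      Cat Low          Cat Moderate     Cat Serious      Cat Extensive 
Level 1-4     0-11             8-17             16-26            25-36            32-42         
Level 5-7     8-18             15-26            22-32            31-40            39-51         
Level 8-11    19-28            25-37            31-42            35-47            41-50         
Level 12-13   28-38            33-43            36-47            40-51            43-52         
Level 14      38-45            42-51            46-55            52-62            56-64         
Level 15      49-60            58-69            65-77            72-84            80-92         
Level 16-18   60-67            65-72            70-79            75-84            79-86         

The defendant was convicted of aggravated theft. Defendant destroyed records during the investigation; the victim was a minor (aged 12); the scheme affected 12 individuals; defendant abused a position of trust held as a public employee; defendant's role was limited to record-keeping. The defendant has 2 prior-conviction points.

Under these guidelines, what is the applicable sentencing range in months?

65-72 months

Base offense level for aggravated theft: 14.
S2 applies (level before this adjustment is 14 ≥ 8, so +4): 14 + 4 = 18.
S3 applies: 18 − 1 = 17.
S4 applies: 17 + 3 = 20.
S5 applies (level before this adjustment is 20 ≥ 14, so +3): 20 + 3 = 23.
S8 applies: 23 + 2 = 25.
Level 25 exceeds the maximum of 18; capped at 18.
Final offense level: 18.
Criminal history: 2 prior points → Category Low (2-3).
Level 18 falls in the 16-18 band.
Grid: Level 16-18 × Category Low = 65-72 months.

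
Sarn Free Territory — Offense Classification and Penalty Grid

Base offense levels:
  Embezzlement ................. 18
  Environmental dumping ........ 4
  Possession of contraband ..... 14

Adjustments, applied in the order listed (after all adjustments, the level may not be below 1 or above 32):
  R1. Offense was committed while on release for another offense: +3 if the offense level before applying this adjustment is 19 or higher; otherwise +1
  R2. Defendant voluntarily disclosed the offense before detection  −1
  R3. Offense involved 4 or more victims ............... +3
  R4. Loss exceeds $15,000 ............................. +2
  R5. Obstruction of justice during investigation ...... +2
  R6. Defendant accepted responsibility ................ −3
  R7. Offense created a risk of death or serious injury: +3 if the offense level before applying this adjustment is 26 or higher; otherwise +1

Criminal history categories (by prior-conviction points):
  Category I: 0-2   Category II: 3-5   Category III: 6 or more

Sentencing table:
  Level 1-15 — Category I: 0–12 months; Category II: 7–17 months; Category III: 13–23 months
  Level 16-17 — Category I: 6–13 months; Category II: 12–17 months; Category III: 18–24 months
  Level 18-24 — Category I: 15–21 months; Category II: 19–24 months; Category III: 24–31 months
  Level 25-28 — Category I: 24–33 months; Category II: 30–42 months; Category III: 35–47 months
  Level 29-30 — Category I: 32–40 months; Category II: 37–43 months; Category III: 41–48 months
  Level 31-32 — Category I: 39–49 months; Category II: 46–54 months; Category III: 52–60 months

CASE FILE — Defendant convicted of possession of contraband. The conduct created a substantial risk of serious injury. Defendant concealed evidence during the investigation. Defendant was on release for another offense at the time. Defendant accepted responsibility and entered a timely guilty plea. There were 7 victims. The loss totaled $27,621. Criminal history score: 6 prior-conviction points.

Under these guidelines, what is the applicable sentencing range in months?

Base offense level for possession of contraband: 14.
R1 applies (level before this adjustment is 14 < 19, so +1): 14 + 1 = 15.
R2 does not apply.
R3 applies: 15 + 3 = 18.
R4 applies: 18 + 2 = 20.
R5 applies: 20 + 2 = 22.
R6 applies: 22 − 3 = 19.
R7 applies (level before this adjustment is 19 < 26, so +1): 19 + 1 = 20.
Final offense level: 20.
Criminal history: 6 prior points → Category III (6+).
Level 20 falls in the 18-24 band.
Grid: Level 18-24 × Category III = 24-31 months.

24-31 months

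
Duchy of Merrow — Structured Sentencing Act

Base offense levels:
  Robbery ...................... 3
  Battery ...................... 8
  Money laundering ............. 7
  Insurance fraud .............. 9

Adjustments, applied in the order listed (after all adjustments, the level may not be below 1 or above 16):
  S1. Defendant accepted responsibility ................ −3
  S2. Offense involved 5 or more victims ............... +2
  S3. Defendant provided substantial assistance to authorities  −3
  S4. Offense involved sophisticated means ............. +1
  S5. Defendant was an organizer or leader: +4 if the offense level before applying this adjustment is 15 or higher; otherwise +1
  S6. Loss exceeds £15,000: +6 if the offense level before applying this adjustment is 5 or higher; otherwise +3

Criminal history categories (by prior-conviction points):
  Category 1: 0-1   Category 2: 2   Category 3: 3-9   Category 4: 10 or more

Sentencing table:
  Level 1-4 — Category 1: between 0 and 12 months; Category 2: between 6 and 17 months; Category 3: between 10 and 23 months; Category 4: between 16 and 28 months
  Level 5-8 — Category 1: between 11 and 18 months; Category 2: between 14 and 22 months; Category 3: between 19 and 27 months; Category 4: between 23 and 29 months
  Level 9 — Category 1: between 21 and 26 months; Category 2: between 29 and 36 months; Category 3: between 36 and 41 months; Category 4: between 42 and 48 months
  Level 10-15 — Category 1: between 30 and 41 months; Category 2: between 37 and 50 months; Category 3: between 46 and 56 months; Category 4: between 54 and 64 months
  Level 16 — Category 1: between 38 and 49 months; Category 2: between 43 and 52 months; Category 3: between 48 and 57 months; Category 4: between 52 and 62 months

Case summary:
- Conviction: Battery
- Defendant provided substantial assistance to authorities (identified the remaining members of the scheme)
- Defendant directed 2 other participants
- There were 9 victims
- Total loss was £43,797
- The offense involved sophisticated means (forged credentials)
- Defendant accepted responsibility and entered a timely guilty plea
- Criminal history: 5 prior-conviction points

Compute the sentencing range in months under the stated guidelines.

Base offense level for battery: 8.
S1 applies: 8 − 3 = 5.
S2 applies: 5 + 2 = 7.
S3 applies: 7 − 3 = 4.
S4 applies: 4 + 1 = 5.
S5 applies (level before this adjustment is 5 < 15, so +1): 5 + 1 = 6.
S6 applies (level before this adjustment is 6 ≥ 5, so +6): 6 + 6 = 12.
Final offense level: 12.
Criminal history: 5 prior points → Category 3 (3-9).
Level 12 falls in the 10-15 band.
Grid: Level 10-15 × Category 3 = 46-56 months.

46-56 months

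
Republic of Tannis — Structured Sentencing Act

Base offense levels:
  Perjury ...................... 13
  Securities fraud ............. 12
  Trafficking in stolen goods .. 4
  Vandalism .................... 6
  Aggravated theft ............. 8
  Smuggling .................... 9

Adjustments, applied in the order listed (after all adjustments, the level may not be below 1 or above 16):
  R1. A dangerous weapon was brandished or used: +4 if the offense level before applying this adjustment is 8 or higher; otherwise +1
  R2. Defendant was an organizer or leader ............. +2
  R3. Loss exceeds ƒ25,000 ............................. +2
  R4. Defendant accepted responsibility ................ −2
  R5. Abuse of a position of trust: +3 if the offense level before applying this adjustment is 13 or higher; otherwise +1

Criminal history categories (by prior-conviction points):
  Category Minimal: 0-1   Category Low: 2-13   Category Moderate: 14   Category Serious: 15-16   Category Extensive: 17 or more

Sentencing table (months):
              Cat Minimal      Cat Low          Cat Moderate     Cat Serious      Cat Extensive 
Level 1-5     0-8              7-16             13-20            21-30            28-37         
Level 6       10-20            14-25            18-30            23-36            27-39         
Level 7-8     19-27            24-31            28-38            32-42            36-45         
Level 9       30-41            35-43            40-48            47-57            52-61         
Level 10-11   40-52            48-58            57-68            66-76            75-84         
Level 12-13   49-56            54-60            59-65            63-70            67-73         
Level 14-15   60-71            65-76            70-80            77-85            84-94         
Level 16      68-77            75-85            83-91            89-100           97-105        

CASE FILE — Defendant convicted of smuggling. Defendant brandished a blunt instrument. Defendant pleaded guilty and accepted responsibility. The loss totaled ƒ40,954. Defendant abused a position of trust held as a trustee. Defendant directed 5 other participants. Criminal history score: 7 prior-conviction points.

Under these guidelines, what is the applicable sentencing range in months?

Base offense level for smuggling: 9.
R1 applies (level before this adjustment is 9 ≥ 8, so +4): 9 + 4 = 13.
R2 applies: 13 + 2 = 15.
R3 applies: 15 + 2 = 17.
R4 applies: 17 − 2 = 15.
R5 applies (level before this adjustment is 15 ≥ 13, so +3): 15 + 3 = 18.
Level 18 exceeds the maximum of 16; capped at 16.
Final offense level: 16.
Criminal history: 7 prior points → Category Low (2-13).
Level 16 falls in the 16 band.
Grid: Level 16 × Category Low = 75-85 months.

75-85 months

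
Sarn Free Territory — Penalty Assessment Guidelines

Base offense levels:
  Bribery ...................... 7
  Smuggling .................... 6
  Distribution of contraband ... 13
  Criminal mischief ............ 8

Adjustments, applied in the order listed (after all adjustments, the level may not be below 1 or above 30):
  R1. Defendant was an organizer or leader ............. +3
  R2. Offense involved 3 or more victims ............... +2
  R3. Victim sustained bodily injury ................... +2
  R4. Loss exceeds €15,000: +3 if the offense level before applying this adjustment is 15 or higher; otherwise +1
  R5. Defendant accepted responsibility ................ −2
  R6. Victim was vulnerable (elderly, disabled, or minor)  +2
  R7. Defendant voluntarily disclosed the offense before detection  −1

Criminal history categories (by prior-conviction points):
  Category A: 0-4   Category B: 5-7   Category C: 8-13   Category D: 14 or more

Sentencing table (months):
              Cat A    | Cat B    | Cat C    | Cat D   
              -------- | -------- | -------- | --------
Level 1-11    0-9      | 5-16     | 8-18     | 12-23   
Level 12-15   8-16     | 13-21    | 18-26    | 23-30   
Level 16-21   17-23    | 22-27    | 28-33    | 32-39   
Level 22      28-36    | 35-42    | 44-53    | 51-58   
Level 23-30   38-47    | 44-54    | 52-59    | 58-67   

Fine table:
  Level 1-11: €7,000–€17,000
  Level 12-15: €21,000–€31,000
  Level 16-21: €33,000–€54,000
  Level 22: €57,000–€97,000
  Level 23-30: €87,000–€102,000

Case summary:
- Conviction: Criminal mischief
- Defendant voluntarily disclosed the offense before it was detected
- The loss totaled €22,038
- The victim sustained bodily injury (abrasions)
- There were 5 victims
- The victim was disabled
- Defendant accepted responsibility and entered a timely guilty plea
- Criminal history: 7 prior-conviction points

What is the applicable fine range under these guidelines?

Base offense level for criminal mischief: 8.
R1 does not apply.
R2 applies: 8 + 2 = 10.
R3 applies: 10 + 2 = 12.
R4 applies (level before this adjustment is 12 < 15, so +1): 12 + 1 = 13.
R5 applies: 13 − 2 = 11.
R6 applies: 11 + 2 = 13.
R7 applies: 13 − 1 = 12.
Final offense level: 12.
Level 12 falls in the 12-15 band.
Fine table: Level 12-15 → €21,000–€31,000.

€21,000–€31,000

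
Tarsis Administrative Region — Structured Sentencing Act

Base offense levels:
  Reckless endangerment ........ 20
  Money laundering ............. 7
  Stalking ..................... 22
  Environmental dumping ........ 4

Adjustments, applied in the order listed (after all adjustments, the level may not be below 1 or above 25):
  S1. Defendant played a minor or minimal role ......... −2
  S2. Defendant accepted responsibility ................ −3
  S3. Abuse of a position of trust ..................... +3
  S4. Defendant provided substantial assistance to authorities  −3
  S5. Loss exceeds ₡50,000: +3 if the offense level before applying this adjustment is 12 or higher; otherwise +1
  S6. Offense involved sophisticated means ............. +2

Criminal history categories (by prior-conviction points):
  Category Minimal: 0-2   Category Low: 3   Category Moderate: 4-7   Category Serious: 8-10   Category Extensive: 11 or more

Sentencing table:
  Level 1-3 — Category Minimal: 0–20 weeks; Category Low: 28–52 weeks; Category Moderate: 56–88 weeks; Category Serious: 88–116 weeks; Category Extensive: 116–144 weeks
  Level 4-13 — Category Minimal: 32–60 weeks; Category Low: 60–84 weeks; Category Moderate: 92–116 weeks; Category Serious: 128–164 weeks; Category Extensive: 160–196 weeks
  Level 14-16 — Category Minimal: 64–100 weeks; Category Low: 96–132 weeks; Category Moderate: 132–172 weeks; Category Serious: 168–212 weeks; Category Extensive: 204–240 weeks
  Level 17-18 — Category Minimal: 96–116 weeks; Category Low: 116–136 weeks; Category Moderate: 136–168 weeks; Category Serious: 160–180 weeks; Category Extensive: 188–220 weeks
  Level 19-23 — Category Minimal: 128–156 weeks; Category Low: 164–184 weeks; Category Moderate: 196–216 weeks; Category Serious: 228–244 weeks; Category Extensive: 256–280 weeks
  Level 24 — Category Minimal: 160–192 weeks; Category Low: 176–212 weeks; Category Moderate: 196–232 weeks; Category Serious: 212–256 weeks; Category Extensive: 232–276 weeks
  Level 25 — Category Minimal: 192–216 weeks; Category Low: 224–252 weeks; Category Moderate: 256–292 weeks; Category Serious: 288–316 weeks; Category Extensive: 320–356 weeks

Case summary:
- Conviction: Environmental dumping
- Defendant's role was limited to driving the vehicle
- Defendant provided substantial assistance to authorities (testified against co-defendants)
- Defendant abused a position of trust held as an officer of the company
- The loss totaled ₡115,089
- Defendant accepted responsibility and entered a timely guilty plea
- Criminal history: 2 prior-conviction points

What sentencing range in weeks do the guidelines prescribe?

0-20 weeks

Base offense level for environmental dumping: 4.
S1 applies: 4 − 2 = 2.
S2 applies: 2 − 3 = -1.
S3 applies: -1 + 3 = 2.
S4 applies: 2 − 3 = -1.
S5 applies (level before this adjustment is -1 < 12, so +1): -1 + 1 = 0.
S6 does not apply.
Level 0 is below the minimum of 1; floored at 1.
Final offense level: 1.
Criminal history: 2 prior points → Category Minimal (0-2).
Level 1 falls in the 1-3 band.
Grid: Level 1-3 × Category Minimal = 0-20 weeks.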